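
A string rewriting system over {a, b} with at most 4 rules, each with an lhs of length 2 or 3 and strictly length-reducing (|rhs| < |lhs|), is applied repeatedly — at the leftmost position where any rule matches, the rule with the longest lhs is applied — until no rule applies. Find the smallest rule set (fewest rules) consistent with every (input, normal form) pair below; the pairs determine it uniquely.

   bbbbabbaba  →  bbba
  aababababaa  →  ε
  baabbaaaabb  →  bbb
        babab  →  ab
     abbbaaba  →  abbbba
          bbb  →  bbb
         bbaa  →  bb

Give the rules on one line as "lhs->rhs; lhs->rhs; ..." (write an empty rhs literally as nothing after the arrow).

aa->; aaa->; bab->

  | bbbbabbaba => bbbbaba => bbba
  | aababababaa => babababaa => ababaa => aaa => ε
  | baabbaaaabb => bbbaaaabb => bbbabb => bbb
  | babab => ab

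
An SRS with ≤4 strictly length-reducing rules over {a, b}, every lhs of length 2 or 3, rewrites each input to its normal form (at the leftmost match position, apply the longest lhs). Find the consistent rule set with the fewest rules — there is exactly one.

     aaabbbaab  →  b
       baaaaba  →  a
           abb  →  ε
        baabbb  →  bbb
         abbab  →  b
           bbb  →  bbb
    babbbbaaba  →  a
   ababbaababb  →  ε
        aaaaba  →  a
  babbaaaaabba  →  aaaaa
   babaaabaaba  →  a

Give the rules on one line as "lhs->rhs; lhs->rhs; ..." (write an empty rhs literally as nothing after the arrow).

  | aaabbbaab => aabaab => abaab => baab => b
  | baaaaba => aaba => aba => ba => a
  | abb => ε
  | baabbb => bbb

ab->b; abb->; ba->a; baa->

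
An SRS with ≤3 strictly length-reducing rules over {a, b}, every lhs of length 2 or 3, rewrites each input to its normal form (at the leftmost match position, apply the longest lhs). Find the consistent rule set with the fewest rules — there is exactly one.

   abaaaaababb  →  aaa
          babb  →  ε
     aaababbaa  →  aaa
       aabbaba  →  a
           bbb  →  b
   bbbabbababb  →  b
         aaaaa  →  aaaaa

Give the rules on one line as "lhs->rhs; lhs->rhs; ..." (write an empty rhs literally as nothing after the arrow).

ab->; bb->

  | abaaaaababb => aaaaababb => aaaaabb => aaaab => aaa
  | babb => bb => ε
  | aaababbaa => aaabbaa => aabaa => aaa
  | aabbaba => ababa => aba => a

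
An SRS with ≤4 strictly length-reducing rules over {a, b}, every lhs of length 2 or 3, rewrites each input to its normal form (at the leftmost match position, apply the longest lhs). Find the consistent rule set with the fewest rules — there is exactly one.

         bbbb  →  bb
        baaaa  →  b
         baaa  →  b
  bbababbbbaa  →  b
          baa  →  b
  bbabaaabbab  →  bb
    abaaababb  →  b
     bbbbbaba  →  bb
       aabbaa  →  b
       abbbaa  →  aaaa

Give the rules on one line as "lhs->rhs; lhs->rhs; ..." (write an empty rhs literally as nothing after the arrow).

  | bbbb => bab => bb
  | baaaa => baaa => baa => ba => b
  | baaa => baa => ba => b
  | bbababbbbaa => bbbabbbbaa => baabbbbaa => babbbbaa => bbbbbaa => babbaa => bbbaa => baaa => baa => ba => b

aab->bb; aba->aa; ba->b; bbb->ba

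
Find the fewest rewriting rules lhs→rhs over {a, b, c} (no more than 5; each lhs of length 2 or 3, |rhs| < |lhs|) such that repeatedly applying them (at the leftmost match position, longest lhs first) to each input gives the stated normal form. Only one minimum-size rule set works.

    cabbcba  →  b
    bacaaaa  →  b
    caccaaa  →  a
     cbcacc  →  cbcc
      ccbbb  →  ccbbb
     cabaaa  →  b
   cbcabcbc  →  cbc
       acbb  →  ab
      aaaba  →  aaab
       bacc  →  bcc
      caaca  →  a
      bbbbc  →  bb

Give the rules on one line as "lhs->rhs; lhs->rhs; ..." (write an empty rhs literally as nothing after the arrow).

acb->a; ba->b; bbc->; ca->

  | cabbcba => bbcba => ba => b
  | bacaaaa => bcaaaa => baaa => baa => ba => b
  | caccaaa => ccaaa => caa => a
  | cbcacc => cbcc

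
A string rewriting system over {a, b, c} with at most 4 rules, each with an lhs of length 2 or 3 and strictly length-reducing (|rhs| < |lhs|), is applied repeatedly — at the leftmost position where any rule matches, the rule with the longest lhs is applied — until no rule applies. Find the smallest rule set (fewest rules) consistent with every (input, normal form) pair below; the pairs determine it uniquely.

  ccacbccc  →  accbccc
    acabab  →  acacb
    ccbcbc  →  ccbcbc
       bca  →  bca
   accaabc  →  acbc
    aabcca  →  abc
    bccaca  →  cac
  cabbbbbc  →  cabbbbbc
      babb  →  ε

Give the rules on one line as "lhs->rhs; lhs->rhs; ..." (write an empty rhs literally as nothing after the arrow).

aac->ab; ba->c; cbb->; cca->ac

  | ccacbccc => accbccc
  | acabab => acacb
  | ccbcbc
  | bca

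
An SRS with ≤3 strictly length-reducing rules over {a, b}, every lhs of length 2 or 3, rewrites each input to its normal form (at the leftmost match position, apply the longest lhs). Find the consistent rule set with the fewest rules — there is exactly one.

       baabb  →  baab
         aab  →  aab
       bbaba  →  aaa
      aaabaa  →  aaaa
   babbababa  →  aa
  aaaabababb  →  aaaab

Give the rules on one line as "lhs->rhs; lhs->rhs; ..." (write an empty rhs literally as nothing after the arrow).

  | baabb => baab
  | aab
  | bbaba => baba => aaa
  | aaabaa => aaaa

aba->a; bab->aa; bb->b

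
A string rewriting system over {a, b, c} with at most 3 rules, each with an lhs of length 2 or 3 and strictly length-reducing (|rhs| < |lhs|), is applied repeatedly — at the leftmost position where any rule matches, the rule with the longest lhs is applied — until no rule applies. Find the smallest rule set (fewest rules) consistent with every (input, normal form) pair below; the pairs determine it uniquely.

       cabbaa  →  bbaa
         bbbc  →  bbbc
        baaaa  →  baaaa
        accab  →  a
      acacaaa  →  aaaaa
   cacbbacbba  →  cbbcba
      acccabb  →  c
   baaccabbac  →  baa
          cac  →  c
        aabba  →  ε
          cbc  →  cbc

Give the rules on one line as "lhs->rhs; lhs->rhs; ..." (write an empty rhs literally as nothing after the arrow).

ab->c; ac->a; ca->

  | cabbaa => bbaa
  | bbbc
  | baaaa
  | accab => acab => aab => ac => a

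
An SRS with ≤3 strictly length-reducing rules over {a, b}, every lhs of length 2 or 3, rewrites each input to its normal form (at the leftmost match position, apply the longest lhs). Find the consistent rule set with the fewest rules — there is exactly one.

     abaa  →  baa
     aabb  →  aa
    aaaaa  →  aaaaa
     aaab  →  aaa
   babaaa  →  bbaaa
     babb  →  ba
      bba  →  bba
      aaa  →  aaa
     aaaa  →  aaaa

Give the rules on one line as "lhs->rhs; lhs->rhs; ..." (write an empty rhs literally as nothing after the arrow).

ab->a; aba->ba

  | abaa => baa
  | aabb => aab => aa
  | aaaaa
  | aaab => aaa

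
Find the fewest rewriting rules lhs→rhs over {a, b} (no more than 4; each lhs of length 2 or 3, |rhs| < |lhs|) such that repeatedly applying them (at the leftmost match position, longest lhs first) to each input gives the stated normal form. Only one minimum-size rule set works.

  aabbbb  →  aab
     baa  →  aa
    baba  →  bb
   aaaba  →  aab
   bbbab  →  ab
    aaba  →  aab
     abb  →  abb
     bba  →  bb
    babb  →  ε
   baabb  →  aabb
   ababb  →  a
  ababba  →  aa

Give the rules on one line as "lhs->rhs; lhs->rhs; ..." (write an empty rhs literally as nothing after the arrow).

aaa->aa; ba->b; baa->aa; bbb->

  | aabbbb => aab
  | baa => aa
  | baba => bba => bb
  | aaaba => aaba => aab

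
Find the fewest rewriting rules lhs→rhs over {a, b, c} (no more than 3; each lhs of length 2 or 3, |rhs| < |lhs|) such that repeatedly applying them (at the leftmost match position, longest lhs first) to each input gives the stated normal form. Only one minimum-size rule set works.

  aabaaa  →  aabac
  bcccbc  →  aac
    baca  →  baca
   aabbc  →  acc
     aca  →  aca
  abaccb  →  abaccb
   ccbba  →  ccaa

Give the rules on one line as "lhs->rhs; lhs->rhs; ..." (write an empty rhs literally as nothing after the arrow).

aaa->ac; bb->a; ccc->bb

  | aabaaa => aabac
  | bcccbc => bbbbc => abbc => aac
  | baca
  | aabbc => aaac => acc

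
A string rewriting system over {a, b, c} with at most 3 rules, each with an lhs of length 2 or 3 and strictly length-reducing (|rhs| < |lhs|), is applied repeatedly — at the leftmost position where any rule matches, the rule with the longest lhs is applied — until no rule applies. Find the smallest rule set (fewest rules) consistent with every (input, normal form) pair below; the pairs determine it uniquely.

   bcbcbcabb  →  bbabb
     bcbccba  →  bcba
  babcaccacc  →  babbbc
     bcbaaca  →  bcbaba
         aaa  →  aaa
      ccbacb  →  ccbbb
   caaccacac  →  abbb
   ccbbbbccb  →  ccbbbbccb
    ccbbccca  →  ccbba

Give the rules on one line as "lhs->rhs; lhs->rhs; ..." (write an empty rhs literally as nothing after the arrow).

  | bcbcbcabb => bbcabb => bbabb
  | bcbccba => bcba
  | babcaccacc => babaccacc => babbcacc => babbacc => babbbc
  | bcbaaca => bcbaba

ac->b; ca->a; cbc->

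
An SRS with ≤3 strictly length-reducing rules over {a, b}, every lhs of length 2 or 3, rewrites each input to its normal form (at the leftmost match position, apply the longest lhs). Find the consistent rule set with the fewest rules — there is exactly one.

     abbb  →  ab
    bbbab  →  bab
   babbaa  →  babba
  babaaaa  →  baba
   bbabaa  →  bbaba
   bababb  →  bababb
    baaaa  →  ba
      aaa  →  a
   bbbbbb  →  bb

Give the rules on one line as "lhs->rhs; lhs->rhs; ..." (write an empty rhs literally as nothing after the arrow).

  | abbb => ab
  | bbbab => bab
  | babbaa => babba
  | babaaaa => babaaa => babaa => baba

aa->a; bbb->b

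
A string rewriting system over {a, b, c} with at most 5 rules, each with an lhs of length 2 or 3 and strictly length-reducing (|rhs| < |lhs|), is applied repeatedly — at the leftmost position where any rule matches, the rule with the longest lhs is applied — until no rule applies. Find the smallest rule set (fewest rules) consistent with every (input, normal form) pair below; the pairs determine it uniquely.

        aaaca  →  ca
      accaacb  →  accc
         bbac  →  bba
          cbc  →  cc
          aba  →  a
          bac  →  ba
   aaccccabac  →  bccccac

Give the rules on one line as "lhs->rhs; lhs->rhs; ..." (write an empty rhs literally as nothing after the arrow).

  | aaaca => abca => ca
  | accaacb => accbcb => acccb => accc
  | bbac => bba
  | cbc => cc

aac->bc; ab->; bac->ba; cb->c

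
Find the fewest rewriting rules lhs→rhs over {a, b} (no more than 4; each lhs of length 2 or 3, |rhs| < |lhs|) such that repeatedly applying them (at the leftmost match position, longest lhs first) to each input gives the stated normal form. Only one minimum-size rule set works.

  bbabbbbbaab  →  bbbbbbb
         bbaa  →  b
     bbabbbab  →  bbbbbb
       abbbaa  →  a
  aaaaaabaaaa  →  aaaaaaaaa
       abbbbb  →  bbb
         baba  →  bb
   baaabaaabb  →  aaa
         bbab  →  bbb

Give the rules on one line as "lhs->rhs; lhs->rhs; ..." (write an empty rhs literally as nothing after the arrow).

abb->; ba->b; baa->a

  | bbabbbbbaab => bbbbbbbaab => bbbbbbab => bbbbbbb
  | bbaa => ba => b
  | bbabbbab => bbbbbab => bbbbbb
  | abbbaa => baa => a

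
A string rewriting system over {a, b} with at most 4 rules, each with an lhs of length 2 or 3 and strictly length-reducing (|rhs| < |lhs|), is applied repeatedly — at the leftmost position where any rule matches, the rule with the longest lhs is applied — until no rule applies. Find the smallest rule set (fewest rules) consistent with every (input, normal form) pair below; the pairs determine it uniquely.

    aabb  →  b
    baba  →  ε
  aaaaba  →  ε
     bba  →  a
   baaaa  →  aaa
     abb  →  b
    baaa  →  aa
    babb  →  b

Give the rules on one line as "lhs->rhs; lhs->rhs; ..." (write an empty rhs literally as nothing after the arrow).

  | aabb => abb => bb => b
  | baba => ba => ε
  | aaaaba => aaaba => aaba => aba => ba => ε
  | bba => a

ab->b; ba->; bb->b; bba->a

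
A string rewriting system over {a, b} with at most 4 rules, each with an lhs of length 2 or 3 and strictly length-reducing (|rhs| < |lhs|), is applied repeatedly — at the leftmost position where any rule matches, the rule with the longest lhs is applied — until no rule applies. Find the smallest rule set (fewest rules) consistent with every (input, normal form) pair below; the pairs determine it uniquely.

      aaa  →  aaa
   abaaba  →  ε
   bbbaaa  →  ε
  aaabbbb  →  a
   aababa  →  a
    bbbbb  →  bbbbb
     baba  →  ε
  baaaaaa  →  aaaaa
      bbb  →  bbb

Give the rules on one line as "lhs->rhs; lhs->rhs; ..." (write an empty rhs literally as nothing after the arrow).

aba->b; abb->; ba->

  | aaa
  | abaaba => baba => ba => ε
  | bbbaaa => bbaa => ba => ε
  | aaabbbb => aabb => a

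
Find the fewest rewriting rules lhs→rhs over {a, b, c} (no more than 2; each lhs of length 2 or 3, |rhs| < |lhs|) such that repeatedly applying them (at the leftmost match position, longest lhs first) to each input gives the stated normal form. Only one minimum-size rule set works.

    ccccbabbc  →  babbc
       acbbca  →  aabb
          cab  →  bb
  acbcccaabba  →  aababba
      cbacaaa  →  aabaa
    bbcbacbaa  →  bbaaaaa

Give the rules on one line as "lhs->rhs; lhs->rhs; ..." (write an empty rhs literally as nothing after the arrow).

  | ccccbabbc => cccaabbc => ccbabbc => caabbc => babbc
  | acbbca => aabca => aabb
  | cab => bb
  | acbcccaabba => aacccaabba => aaccbabba => aacaabba => aababba

ca->b; cb->a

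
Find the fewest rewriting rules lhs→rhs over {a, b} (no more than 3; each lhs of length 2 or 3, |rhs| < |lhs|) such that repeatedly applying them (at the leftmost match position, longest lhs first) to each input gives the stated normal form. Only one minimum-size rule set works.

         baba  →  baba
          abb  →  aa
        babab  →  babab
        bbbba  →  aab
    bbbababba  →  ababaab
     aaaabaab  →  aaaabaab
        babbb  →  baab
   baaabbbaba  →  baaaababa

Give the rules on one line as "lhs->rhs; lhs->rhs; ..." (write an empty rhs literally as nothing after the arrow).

bb->a; bba->ab

  | baba
  | abb => aa
  | babab
  | bbbba => abba => aab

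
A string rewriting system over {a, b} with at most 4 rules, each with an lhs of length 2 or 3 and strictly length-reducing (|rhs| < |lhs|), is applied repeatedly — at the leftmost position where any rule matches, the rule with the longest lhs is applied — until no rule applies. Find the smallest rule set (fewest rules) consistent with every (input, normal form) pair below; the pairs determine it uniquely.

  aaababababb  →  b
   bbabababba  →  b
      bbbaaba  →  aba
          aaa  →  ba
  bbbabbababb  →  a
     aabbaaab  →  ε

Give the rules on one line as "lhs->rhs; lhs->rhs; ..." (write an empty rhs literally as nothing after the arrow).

aa->b; baa->a; bab->ab; bb->

  | aaababababb => bababababb => ababababb => aabababb => bbababb => ababb => aabb => bbb => b
  | bbabababba => abababba => aababba => bbabba => abba => aa => b
  | bbbaaba => baaba => aba
  | aaa => ba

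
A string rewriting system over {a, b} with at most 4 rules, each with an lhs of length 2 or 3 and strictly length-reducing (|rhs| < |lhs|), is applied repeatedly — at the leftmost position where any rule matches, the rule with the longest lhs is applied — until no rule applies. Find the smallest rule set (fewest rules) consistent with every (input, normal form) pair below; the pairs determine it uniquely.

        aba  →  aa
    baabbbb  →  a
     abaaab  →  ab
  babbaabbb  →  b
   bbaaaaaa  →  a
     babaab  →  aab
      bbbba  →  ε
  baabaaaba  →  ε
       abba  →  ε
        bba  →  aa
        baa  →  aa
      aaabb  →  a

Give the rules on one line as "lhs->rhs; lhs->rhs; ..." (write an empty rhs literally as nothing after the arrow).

aaa->; ba->a; bab->; bb->a

  | aba => aa
  | baabbbb => aabbbb => aaabb => bb => a
  | abaaab => aaaab => ab
  | babbaabbb => baabbb => aabbb => aaab => b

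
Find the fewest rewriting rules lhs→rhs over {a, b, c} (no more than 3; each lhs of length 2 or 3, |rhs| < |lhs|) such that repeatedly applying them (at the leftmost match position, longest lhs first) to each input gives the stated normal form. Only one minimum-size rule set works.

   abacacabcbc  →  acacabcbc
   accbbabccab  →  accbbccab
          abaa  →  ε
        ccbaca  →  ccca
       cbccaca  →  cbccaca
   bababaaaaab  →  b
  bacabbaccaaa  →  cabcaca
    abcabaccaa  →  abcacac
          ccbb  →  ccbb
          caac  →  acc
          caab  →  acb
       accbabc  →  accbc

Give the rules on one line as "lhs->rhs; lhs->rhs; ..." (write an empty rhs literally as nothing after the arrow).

  | abacacabcbc => acacabcbc
  | accbbabccab => accbbccab
  | abaa => aa => ε
  | ccbaca => ccca

aa->; ba->; caa->ac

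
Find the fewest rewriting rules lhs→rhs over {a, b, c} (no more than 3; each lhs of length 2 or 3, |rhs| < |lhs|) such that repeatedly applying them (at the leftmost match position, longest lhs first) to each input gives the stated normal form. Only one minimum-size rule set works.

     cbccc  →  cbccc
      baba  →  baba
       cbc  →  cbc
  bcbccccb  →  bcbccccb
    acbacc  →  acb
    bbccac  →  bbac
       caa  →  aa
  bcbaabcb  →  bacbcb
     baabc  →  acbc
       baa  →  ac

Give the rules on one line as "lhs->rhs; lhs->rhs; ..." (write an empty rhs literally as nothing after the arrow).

acc->; baa->ac; ca->a

  | cbccc
  | baba
  | cbc
  | bcbccccb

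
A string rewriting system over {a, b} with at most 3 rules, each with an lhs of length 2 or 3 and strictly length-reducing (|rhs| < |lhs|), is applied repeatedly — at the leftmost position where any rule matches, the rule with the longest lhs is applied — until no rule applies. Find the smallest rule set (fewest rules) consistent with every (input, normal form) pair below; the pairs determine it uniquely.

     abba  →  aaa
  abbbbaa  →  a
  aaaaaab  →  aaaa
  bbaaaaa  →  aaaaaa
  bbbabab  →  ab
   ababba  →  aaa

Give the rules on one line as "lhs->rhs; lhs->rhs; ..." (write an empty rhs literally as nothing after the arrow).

  | abba => aaa
  | abbbbaa => aabbaa => baa => a
  | aaaaaab => aaaa
  | bbaaaaa => aaaaaa

aab->; ba->; bb->a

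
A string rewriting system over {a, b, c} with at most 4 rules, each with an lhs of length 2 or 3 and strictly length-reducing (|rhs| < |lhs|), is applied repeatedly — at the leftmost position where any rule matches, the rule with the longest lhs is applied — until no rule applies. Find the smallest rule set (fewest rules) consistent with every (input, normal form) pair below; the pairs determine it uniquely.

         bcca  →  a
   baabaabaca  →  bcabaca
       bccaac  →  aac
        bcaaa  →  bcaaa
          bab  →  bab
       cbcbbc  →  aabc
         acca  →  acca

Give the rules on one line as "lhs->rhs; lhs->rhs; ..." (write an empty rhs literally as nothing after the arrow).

baa->bc; bcc->; cb->a

  | bcca => a
  | baabaabaca => bcbaabaca => baaabaca => bcabaca
  | bccaac => aac
  | bcaaa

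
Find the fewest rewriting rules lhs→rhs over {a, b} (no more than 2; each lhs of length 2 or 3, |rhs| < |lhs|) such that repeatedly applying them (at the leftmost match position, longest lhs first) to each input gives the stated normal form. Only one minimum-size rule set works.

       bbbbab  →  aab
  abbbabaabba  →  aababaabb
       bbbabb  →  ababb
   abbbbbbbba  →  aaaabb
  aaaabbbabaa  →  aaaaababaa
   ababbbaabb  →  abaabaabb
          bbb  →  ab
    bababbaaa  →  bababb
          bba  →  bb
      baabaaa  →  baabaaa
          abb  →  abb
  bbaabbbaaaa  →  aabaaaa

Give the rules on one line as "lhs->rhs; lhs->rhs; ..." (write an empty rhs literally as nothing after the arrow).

  | bbbbab => abbab => abbb => aab
  | abbbabaabba => aababaabba => aababaabb
  | bbbabb => ababb
  | abbbbbbbba => aabbbbbba => aaabbbba => aaaabba => aaaabb

bba->bb; bbb->ab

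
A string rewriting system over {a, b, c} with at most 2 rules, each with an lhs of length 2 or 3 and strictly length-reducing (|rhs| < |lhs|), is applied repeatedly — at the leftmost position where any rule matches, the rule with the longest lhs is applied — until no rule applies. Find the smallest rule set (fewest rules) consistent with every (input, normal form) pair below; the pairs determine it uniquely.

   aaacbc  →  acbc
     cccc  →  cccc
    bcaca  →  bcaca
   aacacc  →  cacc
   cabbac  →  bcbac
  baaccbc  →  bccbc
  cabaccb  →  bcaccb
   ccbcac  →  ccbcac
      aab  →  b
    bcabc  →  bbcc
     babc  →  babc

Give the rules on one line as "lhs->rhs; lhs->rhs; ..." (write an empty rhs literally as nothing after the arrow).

aa->; cab->bc

  | aaacbc => acbc
  | cccc
  | bcaca
  | aacacc => cacc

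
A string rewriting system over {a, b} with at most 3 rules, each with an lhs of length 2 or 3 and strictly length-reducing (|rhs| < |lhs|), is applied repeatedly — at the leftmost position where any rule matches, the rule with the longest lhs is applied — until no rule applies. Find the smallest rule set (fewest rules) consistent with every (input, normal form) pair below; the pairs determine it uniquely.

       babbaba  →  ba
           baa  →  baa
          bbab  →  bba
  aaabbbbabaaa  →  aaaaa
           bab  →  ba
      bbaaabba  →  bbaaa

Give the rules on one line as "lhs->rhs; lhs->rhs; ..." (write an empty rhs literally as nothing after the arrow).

ab->a; aba->a

  | babbaba => bababa => baba => ba
  | baa
  | bbab => bba
  | aaabbbbabaaa => aaabbbabaaa => aaabbabaaa => aaababaaa => aaabaaa => aaaaa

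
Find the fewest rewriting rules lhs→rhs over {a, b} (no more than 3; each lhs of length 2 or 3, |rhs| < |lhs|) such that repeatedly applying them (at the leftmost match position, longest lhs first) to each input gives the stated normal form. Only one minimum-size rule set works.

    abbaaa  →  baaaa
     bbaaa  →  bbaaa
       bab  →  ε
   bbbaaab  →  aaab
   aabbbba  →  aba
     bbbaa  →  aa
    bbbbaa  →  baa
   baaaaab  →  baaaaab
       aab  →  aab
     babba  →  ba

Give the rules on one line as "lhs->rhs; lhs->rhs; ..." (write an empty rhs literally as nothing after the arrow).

abb->ba; bab->; bbb->

  | abbaaa => baaaa
  | bbaaa
  | bab => ε
  | bbbaaab => aaab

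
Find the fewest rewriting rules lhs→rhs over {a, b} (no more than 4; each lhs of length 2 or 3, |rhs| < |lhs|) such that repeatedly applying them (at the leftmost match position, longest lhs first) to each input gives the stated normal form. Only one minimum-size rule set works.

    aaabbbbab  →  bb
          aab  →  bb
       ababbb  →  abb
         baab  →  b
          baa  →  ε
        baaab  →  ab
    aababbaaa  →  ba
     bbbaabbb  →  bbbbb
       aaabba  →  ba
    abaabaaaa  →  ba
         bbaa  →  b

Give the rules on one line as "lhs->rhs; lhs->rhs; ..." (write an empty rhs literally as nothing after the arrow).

  | aaabbbbab => babbbbab => bbbab => bb
  | aab => bb
  | ababbb => abb
  | baab => b

aa->b; baa->; bab->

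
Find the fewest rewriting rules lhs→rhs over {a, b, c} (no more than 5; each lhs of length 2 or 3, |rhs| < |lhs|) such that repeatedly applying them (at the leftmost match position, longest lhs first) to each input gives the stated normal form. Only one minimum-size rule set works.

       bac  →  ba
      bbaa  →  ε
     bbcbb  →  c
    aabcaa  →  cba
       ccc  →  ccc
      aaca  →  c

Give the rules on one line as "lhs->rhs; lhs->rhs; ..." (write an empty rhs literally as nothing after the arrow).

  | bac => ba
  | bbaa => aaa => ca => ε
  | bbcbb => acbb => abb => aa => c
  | aabcaa => cbcaa => cba

aa->c; ac->a; bb->a; ca->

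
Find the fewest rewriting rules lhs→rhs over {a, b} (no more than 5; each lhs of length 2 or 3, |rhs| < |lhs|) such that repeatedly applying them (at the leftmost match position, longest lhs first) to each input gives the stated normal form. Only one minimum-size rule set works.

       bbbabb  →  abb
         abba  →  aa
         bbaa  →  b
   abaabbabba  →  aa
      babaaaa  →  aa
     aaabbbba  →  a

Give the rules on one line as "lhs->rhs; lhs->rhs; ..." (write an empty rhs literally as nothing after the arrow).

  | bbbabb => bbabb => babb => abb
  | abba => aba => aa
  | bbaa => b
  | abaabbabba => aaabbabba => bbabba => babba => abba => aba => aa

aaa->; aba->aa; ba->a; baa->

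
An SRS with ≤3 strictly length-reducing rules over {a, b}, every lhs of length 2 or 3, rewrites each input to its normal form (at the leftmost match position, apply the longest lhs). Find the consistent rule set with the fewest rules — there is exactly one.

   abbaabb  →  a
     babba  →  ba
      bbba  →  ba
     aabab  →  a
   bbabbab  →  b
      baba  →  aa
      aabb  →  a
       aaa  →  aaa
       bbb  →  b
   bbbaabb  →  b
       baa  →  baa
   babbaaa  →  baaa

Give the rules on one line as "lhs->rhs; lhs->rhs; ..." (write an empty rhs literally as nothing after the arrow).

  | abbaabb => bbaabb => aaabb => aabb => abb => bb => a
  | babba => bbba => aba => ba
  | bbba => aba => ba
  | aabab => abab => bab => bb => a

ab->b; bb->a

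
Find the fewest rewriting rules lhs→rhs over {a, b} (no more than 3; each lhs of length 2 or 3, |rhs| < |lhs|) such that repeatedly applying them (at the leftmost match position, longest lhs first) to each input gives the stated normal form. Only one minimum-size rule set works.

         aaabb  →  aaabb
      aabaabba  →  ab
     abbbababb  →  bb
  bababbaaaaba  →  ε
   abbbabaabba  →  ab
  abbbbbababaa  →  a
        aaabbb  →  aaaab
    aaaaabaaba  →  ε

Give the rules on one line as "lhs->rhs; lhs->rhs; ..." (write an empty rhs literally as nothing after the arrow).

aba->ba; ba->; bbb->ab

  | aaabb
  | aabaabba => abaabba => baabba => abba => ab
  | abbbababb => aabababb => abababb => bababb => babb => bb
  | bababbaaaaba => babbaaaaba => bbaaaaba => baaaba => aaba => aba => ba => ε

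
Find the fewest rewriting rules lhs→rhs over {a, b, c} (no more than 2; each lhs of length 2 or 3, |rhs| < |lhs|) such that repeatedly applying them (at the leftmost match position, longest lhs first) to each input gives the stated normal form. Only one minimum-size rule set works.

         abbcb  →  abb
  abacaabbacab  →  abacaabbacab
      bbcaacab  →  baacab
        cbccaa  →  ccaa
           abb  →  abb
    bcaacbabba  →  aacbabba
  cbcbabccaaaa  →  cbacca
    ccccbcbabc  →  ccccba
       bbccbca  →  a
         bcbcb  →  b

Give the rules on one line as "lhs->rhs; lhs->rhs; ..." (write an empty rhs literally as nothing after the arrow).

aaa->c; bc->

  | abbcb => abb
  | abacaabbacab
  | bbcaacab => baacab
  | cbccaa => ccaa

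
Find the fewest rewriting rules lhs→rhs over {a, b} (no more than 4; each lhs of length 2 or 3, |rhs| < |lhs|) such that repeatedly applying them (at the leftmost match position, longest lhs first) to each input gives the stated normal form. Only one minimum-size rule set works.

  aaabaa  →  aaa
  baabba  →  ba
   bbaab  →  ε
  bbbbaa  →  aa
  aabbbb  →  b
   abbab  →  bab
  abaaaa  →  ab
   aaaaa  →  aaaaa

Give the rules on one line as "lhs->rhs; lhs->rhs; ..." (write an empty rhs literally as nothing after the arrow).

  | aaabaa => aaa
  | baabba => bbba => ba
  | bbaab => aab => ε
  | bbbbaa => bbaa => aa

aab->; abb->b; baa->b; bb->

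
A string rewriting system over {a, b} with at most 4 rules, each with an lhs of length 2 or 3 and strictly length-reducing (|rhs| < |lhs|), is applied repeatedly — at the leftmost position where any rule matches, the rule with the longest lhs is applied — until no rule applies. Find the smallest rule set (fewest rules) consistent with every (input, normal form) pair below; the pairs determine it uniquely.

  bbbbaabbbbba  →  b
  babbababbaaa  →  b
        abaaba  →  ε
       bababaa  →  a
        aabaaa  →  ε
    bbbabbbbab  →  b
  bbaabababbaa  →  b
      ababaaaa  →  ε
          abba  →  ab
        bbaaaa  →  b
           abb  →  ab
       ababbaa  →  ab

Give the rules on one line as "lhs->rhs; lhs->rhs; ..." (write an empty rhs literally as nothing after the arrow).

  | bbbbaabbbbba => bbbaabbbbba => bbaabbbbba => bbabbbbba => bbbbbbba => bbbbbba => bbbbba => bbbba => bbba => bba => bb => b
  | babbababbaaa => bbababbaaa => bbbabbaaa => bbabbaaa => bbbbaaa => bbbaaa => bbaaa => bbaa => bba => bb => b
  | abaaba => aaba => ba => ε
  | bababaa => babaa => baa => a

aa->; ba->; bb->b; bba->bb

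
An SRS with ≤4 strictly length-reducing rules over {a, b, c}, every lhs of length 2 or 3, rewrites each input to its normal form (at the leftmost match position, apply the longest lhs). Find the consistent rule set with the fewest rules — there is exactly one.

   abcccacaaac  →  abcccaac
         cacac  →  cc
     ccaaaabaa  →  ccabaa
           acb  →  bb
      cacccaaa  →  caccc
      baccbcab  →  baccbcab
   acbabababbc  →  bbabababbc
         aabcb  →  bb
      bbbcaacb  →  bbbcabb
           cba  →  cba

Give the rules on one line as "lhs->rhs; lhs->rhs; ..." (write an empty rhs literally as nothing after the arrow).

aaa->; aab->a; aca->; acb->bb

  | abcccacaaac => abcccaac
  | cacac => cc
  | ccaaaabaa => ccabaa
  | acb => bb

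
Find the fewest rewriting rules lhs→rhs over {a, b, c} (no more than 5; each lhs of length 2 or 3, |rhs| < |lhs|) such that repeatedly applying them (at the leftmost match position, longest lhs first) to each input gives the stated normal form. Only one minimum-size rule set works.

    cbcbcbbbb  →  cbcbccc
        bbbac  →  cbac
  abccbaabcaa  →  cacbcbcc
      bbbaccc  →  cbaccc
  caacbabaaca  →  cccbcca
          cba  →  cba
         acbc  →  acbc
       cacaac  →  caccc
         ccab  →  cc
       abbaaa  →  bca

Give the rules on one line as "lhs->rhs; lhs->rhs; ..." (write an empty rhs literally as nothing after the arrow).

  | cbcbcbbbb => cbcbccbb => cbcbccc
  | bbbac => cbac
  | abccbaabcaa => cacbaabcaa => cacbcbcaa => cacbcbcc
  | bbbaccc => cbaccc

aa->c; ab->; abc->ca; bb->c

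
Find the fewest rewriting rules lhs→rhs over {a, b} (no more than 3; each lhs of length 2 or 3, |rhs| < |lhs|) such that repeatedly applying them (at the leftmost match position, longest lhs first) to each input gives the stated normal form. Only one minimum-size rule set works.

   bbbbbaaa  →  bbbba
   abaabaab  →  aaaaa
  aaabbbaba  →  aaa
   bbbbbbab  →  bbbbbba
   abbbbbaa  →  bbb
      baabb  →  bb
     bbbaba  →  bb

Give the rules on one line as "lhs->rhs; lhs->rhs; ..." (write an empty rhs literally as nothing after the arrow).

ab->a; abb->b; baa->

  | bbbbbaaa => bbbba
  | abaabaab => aaabaab => aaaaab => aaaaa
  | aaabbbaba => aabbaba => ababa => aaba => aaa
  | bbbbbbab => bbbbbba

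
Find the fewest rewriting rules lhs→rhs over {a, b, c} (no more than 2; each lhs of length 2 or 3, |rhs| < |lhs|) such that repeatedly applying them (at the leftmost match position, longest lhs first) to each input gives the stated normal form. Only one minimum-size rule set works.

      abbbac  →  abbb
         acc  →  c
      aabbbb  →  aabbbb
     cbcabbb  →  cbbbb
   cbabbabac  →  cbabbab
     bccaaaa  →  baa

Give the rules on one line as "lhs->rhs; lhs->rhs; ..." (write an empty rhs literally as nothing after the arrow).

  | abbbac => abbb
  | acc => c
  | aabbbb
  | cbcabbb => cbbbb

ac->; ca->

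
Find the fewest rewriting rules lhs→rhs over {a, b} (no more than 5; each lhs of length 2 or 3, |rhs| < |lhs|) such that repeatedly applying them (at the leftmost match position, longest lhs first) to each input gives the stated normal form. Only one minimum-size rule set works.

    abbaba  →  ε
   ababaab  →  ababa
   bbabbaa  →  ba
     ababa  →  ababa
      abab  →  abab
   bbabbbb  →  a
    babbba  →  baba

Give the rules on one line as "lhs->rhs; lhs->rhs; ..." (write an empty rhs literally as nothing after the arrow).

aa->; aaa->ba; aab->a; bb->

  | abbaba => aaba => aa => ε
  | ababaab => ababa
  | bbabbaa => abbaa => aaa => ba
  | ababa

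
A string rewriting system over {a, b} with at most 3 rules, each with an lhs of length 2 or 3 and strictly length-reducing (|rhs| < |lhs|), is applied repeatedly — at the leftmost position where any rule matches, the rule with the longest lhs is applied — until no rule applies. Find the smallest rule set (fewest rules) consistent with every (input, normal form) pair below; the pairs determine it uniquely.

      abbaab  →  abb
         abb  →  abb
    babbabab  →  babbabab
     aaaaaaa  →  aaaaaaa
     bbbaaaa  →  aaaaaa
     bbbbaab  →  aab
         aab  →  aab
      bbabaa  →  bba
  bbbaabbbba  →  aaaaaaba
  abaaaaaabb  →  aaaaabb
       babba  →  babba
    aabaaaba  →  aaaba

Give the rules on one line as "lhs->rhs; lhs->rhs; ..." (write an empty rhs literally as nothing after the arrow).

baa->; bbb->aa

  | abbaab => abb
  | abb
  | babbabab
  | aaaaaaa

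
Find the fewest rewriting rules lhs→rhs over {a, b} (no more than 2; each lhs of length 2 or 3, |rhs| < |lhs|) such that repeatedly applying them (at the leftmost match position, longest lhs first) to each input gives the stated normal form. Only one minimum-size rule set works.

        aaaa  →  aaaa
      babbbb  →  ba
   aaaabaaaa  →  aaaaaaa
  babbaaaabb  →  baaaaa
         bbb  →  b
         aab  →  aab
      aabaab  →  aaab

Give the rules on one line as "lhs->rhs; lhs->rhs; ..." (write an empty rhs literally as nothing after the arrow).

  | aaaa
  | babbbb => babb => ba
  | aaaabaaaa => aaaaaaa
  | babbaaaabb => baaaaabb => baaaaa

aba->a; bb->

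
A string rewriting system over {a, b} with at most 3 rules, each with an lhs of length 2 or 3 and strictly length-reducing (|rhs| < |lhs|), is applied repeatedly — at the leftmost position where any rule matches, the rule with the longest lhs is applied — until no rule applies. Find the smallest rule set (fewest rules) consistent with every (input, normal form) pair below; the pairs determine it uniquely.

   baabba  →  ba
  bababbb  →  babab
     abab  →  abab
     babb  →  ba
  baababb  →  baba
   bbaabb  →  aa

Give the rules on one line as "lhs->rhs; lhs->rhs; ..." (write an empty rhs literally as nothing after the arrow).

baa->ba; bb->

  | baabba => babba => baa => ba
  | bababbb => babab
  | abab
  | babb => ba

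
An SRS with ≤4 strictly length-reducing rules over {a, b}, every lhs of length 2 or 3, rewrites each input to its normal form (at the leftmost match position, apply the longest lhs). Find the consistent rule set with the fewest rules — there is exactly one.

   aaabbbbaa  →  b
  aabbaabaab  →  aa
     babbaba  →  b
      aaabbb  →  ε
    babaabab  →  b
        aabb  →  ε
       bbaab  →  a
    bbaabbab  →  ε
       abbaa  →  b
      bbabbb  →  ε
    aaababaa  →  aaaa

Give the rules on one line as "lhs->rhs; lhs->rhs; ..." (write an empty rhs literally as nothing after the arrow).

ab->; ba->b; bab->ba; bb->

  | aaabbbbaa => aabbbaa => abbaa => baa => ba => b
  | aabbaabaab => abaabaab => aabaab => aaab => aa
  | babbaba => bababa => baaba => baba => baa => ba => b
  | aaabbb => aabb => ab => ε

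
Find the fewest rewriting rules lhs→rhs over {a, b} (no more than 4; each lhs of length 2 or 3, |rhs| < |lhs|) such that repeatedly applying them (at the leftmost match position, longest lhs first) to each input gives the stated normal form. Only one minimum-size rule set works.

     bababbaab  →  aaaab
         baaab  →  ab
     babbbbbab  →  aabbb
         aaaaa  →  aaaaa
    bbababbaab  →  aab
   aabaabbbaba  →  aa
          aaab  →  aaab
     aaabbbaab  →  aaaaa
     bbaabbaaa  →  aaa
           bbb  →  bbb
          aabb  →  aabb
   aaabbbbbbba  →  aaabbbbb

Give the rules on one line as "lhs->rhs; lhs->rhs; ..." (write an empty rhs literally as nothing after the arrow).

  | bababbaab => aaabbaab => aaaab
  | baaab => ab
  | babbbbbab => aabbbbab => aabbb
  | aaaaa

baa->; bab->aa; bba->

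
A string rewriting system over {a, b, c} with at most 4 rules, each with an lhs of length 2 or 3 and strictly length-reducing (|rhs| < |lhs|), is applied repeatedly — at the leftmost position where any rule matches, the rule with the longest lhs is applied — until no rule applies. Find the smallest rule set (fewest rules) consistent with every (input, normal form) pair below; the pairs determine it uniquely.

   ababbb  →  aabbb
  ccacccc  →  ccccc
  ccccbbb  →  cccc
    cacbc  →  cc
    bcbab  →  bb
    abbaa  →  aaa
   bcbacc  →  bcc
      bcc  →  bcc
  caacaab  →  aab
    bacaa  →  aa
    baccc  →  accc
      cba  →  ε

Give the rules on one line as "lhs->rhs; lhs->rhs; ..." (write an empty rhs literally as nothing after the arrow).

  | ababbb => aabbb
  | ccacccc => ccccc
  | ccccbbb => ccccbb => ccccb => cccc
  | cacbc => cbc => cc

ba->a; ca->; cb->c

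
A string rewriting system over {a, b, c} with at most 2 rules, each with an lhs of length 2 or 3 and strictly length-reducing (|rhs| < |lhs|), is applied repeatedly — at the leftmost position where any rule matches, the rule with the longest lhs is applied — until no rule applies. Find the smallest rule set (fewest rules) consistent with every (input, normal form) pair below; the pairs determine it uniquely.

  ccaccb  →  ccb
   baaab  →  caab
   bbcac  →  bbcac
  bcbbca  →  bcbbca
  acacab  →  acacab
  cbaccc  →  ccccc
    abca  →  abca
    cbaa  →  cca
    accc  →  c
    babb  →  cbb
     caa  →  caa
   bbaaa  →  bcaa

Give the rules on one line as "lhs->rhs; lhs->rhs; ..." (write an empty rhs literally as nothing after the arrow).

  | ccaccb => ccb
  | baaab => caab
  | bbcac
  | bcbbca

acc->; ba->c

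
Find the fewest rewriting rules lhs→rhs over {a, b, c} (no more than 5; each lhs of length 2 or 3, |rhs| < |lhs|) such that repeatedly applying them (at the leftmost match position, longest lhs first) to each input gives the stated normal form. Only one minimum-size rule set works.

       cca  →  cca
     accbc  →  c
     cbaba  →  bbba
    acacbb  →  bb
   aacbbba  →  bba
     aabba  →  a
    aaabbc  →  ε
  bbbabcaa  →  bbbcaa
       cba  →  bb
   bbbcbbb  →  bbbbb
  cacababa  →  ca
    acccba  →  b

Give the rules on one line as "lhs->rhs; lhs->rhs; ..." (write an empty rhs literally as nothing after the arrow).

ab->; ac->; cb->; cba->bb

  | cca
  | accbc => cbc => c
  | cbaba => bbba
  | acacbb => acbb => bb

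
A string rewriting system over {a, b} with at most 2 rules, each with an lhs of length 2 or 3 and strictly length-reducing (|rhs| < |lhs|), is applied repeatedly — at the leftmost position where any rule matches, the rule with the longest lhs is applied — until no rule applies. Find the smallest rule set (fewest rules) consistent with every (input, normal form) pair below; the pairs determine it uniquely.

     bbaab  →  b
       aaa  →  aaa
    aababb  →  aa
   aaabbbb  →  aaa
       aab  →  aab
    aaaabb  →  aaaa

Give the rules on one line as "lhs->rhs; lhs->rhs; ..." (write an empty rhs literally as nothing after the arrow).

abb->a; ba->

  | bbaab => bab => b
  | aaa
  | aababb => aabb => aa
  | aaabbbb => aaabb => aaa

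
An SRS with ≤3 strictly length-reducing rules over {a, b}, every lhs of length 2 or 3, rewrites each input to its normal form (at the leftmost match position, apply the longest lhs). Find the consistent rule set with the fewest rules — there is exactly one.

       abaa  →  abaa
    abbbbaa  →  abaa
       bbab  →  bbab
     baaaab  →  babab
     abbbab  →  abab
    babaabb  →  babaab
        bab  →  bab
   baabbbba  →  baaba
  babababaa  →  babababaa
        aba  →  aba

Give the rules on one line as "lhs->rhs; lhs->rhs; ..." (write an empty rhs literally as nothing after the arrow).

  | abaa
  | abbbbaa => abbbaa => abbaa => abaa
  | bbab
  | baaaab => babab

aaa->ab; abb->ab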